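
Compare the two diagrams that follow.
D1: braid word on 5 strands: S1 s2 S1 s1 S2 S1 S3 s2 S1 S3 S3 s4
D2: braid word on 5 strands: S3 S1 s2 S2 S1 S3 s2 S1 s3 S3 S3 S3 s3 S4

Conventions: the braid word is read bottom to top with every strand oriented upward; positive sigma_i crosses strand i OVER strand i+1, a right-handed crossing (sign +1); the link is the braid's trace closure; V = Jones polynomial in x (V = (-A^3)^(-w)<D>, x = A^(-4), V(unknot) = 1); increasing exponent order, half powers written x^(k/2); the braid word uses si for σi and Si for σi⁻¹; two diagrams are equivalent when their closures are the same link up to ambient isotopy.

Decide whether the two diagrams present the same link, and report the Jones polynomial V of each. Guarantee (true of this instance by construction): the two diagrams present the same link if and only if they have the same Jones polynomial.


equivalent: yes
D1 (bracket A^-4 + 2A^4 - 2A^8 + A^12 - 2A^16 + A^20; 12 crossings at w = -4): V = x^-8 - 2x^-7 + x^-6 - 2x^-5 + 2x^-4 + x^-2
V(D2) = x^-8 - 2x^-7 + x^-6 - 2x^-5 + 2x^-4 + x^-2  [14 crossings, <D> = A^-10 + 2A^-2 - 2A^2 + A^6 - 2A^10 + A^14, w = -6]
observation: from 12 to 14 crossings by R-moves: one link, two diagrams


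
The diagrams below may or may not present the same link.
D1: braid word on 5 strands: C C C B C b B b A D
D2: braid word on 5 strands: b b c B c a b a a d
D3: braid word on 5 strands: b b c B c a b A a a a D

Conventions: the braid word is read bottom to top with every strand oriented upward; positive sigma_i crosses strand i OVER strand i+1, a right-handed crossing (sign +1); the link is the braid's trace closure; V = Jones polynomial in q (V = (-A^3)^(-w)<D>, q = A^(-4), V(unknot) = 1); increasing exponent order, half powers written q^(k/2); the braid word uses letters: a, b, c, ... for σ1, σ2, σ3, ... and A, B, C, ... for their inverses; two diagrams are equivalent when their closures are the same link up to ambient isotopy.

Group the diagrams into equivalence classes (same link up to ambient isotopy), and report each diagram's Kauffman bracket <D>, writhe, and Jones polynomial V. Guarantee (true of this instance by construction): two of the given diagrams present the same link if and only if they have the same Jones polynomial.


classes: {D1} | {D2, D3}
V(D1) = -q^-4 + q^-3 + q^-1  [10 crossings, <D> = A^-14 + A^-6 - A^-2, w = -6]
V(D2) = q^2 - q^3 + 2q^4 - 2q^5 + 3q^6 - 2q^7 + q^8 - q^9  [10 crossings, <D> = -A^-12 + A^-8 - 2A^-4 + 3 - 2A^4 + 2A^8 - A^12 + A^16, w = +8]
V(D3) = q^2 - q^3 + 2q^4 - 2q^5 + 3q^6 - 2q^7 + q^8 - q^9  [12 crossings, <D> = -A^-18 + A^-14 - 2A^-10 + 3A^-6 - 2A^-2 + 2A^2 - A^6 + A^10, w = +6]
note: V(q) takes 2 values over 3 diagrams, fixing the grouping


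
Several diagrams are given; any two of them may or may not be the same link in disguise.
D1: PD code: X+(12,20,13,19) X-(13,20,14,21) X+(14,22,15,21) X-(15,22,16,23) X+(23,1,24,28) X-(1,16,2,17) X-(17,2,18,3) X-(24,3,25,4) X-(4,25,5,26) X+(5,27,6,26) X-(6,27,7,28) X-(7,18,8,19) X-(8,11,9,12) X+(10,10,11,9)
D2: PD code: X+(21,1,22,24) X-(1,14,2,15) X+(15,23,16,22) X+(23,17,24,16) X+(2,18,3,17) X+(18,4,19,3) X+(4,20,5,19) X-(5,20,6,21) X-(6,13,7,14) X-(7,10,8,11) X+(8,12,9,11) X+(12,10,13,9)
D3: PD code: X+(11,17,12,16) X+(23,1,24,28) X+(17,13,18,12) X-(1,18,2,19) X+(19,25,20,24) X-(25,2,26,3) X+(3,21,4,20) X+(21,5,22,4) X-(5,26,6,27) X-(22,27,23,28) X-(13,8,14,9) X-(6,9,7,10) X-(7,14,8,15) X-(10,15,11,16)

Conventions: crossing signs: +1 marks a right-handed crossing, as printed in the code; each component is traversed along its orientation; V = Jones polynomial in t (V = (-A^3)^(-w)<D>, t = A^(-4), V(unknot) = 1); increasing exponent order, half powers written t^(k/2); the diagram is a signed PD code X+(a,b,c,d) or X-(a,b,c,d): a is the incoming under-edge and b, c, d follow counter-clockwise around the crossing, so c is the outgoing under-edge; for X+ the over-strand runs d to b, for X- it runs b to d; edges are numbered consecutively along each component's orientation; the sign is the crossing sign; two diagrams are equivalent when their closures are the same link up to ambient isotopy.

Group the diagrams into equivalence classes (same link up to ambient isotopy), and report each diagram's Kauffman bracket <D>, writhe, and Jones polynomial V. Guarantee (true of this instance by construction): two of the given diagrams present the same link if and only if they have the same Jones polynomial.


equivalence classes: {D1} | {D2} | {D3}
D1 (bracket A^-8 - A^-4 + 2 - A^4 + A^8 - A^12; 14 crossings at w = -4): V = -t^-6 + t^-5 - t^-4 + 2t^-3 - t^-2 + t^-1
V(D2) = t - t^2 + 2t^3 - t^4 + t^5 - t^6  [12 crossings, <D> = -A^-12 + A^-8 - A^-4 + 2 - A^4 + A^8, w = +4]
V(D3) = -t^-3 + 2t^-2 - 2t^-1 + 3 - 2t + 2t^2 - t^3  [14 crossings, <D> = -A^-18 + 2A^-14 - 2A^-10 + 3A^-6 - 2A^-2 + 2A^2 - A^6, w = -2]
key observation: V(t) takes 3 values over 3 diagrams, fixing the grouping


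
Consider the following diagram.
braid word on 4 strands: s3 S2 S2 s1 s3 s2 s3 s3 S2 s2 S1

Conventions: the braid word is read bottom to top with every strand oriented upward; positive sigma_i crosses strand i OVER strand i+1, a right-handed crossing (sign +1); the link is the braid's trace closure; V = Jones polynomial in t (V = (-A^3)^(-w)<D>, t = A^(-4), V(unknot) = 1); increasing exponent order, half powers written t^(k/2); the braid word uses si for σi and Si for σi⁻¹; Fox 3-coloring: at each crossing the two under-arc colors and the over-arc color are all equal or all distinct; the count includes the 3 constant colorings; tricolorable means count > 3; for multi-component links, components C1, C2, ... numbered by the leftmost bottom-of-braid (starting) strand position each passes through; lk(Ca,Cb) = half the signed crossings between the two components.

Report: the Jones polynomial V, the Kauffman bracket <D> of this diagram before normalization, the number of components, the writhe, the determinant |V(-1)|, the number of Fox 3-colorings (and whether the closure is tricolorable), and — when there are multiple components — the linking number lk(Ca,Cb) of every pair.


V(t) = t^-1 + 2t - t^2 + 2t^3 - t^4 + t^5
bracket: -A^-11 + A^-7 - 2A^-3 + A - 2A^5 - A^13, w = +3
3 components, writhe +3, over 11 crossings
lk(C1,C2) = 0
linking number lk(C1,C3) = +2
lk(C2,C3): -1
det 8, colorings 3 of 3^11 — not tricolorable
observation: w = +3 (over 11 crossings) is diagram-only; (-A^3)^(-3) removes it from V


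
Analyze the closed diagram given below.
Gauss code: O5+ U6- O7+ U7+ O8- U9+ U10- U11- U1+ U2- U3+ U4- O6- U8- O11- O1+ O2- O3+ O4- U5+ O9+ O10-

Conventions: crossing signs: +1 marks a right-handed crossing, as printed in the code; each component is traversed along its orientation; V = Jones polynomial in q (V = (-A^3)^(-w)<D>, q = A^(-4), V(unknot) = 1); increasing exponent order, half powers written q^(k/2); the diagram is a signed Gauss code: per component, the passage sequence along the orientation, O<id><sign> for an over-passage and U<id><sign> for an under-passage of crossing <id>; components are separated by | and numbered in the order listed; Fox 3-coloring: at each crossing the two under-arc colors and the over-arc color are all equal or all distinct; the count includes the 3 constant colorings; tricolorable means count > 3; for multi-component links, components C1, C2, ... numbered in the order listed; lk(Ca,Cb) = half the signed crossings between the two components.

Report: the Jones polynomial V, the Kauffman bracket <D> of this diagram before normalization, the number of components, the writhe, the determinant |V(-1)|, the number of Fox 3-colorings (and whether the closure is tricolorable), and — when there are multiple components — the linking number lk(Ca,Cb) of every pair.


V(q) = -q^-4 + q^-3 + q^-1
bracket: -A - A^9 + A^13, w = -1
1 component, writhe -1, over 11 crossings
det 3, colorings 9 of 3^11 — tricolorable
observation: w = -1 (over 11 crossings) is diagram-only; (-A^3)^(1) removes it from V


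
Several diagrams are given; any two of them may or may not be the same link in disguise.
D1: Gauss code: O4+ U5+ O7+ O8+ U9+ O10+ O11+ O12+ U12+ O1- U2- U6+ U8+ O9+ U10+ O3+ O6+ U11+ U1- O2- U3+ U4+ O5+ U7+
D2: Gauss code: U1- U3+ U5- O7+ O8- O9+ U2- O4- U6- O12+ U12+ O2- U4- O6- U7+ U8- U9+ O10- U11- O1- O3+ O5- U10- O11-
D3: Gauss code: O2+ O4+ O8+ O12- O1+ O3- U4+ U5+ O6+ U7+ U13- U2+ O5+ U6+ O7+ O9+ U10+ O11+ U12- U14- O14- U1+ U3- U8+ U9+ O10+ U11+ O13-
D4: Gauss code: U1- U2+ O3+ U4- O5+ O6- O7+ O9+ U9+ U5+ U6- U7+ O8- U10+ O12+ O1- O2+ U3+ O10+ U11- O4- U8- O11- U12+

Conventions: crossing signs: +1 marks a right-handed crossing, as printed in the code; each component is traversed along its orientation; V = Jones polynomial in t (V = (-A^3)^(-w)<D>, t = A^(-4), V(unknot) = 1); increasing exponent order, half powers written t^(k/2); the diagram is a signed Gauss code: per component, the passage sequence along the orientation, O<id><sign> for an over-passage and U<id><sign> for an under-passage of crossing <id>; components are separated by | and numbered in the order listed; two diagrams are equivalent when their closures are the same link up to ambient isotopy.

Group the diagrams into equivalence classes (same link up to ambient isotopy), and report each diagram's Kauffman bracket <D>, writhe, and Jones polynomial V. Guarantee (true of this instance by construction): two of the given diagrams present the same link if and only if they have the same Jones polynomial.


equivalence classes: {D1, D3} | {D2} | {D4}
D1 (bracket A^-8 - 2A^-4 + 1 - 2A^4 + 2A^8 + A^16; 12 crossings at w = +8): V = t^2 + 2t^4 - 2t^5 + t^6 - 2t^7 + t^8
V(D2) = t^-8 - 2t^-7 + t^-6 - 2t^-5 + 2t^-4 + t^-2  [12 crossings, <D> = A^-4 + 2A^4 - 2A^8 + A^12 - 2A^16 + A^20, w = -4]
D3 (bracket A^-14 - 2A^-10 + A^-6 - 2A^-2 + 2A^2 + A^10; 14 crossings at w = +6): V = t^2 + 2t^4 - 2t^5 + t^6 - 2t^7 + t^8
V(D4) = -t^-3 + 2t^-2 - 2t^-1 + 3 - 2t + 2t^2 - t^3  (w +2, c 12, <D> = -A^-6 + 2A^-2 - 2A^2 + 3A^6 - 2A^10 + 2A^14 - A^18)
key observation: V(t) takes 3 values over 4 diagrams, fixing the grouping


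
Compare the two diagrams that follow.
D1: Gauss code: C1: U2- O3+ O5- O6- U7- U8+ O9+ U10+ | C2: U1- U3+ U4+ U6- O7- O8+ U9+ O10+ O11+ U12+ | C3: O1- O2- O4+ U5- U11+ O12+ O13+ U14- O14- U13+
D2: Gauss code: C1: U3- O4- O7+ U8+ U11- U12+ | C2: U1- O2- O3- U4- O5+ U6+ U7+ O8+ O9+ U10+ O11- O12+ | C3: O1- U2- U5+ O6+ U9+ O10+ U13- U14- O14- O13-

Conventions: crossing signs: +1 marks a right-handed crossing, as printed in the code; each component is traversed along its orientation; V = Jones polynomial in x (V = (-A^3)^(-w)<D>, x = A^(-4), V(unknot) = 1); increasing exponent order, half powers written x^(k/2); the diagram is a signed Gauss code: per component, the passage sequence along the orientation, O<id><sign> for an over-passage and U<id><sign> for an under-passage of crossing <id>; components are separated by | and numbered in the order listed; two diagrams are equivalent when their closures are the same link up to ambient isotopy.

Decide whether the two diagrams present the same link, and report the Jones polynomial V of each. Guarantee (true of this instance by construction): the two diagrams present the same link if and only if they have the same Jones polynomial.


equivalent: no
D1 (bracket A^-10 + A^-2 + 2A^6; 14 crossings at w = +2): V = 2 + x^2 + x^4
D2 (bracket A^-12 + A^-8 + A^-4 + 1; 14 crossings at w = 0): V = 1 + x + x^2 + x^3
key observation: 2 classes among 2 diagrams; unequal V(x) rules out equality


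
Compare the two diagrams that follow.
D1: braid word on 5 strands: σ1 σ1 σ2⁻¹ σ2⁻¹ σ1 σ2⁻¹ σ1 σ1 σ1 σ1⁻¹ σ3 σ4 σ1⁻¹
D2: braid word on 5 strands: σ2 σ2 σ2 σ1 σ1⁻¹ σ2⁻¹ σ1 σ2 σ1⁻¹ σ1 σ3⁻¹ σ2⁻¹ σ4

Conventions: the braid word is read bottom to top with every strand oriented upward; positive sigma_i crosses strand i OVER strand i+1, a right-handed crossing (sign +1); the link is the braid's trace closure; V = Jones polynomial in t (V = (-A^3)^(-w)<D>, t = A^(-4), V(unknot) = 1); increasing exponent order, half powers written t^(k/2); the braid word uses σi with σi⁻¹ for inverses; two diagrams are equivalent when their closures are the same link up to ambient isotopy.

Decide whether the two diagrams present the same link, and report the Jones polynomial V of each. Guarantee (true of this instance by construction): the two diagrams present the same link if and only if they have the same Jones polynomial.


equivalent: no
D1 (bracket A^-9 - 2A^-5 + 3A^-1 - 3A^3 + 4A^7 - 2A^11 + 2A^15 - A^19; 13 crossings at w = +3): V = t^(-5/2) - 2t^(-3/2) + 2t^(-1/2) - 4t^(1/2) + 3t^(3/2) - 3t^(5/2) + 2t^(7/2) - t^(9/2)
D2 (bracket A^-1 + A^7; 13 crossings at w = +3): V = -t^(1/2) - t^(5/2)
key observation: comparing 2 Jones polynomials yields 2 groups


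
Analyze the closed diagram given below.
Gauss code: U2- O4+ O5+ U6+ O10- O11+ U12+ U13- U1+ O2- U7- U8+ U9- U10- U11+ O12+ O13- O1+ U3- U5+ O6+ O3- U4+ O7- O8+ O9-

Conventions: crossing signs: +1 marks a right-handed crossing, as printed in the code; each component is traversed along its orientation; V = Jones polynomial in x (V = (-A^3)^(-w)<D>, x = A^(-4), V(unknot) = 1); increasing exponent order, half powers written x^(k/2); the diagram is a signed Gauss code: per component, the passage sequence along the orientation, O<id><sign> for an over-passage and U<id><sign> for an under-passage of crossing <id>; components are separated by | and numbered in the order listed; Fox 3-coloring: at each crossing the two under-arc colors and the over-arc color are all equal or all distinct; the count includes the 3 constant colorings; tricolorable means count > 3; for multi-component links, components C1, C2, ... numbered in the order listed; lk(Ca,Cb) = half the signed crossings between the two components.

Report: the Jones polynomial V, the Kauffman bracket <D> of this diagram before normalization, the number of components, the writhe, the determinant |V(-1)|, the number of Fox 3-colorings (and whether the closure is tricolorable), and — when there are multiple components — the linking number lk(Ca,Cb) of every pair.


Jones polynomial: V(x) = x^-2 - x^-1 + 2 - 2x + x^2 - x^3 + x^4
<D> = -A^-13 + A^-9 - A^-5 + 2A^-1 - 2A^3 + A^7 - A^11; writhe +1
components 1, writhe +1 (13 crossings)
3-colorings: 9 of 3^13, det 9 — tricolorable
note: |V(-1)| = 9: so tricolorable, since 3 divides 9


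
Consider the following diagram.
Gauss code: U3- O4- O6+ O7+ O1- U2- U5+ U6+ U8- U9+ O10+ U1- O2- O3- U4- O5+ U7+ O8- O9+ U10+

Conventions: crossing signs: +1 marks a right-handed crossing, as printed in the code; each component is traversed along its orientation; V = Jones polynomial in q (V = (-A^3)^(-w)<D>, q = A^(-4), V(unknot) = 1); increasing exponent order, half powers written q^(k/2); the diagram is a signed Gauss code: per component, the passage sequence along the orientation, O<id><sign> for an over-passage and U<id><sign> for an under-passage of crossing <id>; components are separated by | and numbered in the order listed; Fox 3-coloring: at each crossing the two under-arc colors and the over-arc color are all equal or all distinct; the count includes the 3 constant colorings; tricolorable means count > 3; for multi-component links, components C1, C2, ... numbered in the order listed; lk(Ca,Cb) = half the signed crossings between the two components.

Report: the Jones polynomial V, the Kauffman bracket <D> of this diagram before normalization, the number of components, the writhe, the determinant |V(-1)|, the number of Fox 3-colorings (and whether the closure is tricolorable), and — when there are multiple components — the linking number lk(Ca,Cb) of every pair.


V = q^-2 - q^-1 + 1 - q + q^2
<D> = A^-8 - A^-4 + 1 - A^4 + A^8 (w = 0)
1 component over 10 crossings, w = 0
3 Fox colorings among 3^10, |V(-1)| = 5: not tricolorable
why: V is palindromic (span 4, det 5): q -> 1/q fixes it; necessary, not sufficient, for amphichirality


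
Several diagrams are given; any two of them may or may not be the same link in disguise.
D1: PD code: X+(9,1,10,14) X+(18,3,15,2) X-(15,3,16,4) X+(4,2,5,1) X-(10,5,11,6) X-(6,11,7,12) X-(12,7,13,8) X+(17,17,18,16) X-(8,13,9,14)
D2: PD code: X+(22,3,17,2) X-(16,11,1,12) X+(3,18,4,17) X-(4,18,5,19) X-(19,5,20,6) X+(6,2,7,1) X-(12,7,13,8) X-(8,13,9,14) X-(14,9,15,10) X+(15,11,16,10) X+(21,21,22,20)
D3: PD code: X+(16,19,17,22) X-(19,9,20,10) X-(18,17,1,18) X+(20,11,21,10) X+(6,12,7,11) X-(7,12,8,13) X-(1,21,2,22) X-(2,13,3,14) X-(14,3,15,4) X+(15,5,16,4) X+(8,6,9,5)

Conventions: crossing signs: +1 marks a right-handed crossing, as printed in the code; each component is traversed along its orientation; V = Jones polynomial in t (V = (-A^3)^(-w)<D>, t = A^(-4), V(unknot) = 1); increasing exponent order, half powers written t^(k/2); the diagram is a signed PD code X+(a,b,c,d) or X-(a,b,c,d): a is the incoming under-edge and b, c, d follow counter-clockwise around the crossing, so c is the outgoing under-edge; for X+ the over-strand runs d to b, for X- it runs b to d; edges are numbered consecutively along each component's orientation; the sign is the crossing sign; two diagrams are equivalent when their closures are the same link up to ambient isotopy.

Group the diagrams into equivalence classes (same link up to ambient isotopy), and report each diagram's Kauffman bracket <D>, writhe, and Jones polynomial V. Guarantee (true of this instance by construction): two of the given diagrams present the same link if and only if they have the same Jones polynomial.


equivalence classes: {D1, D2} | {D3}
D1 (bracket A^-1 + A^3 + A^7 - A^15; 9 crossings at w = -1): V = t^(-9/2) - t^(-5/2) - t^(-3/2) - t^(-1/2)
V(D2) = t^(-9/2) - t^(-5/2) - t^(-3/2) - t^(-1/2)  [11 crossings, <D> = A^-1 + A^3 + A^7 - A^15, w = -1]
D3 (bracket A^-5 + A^-1; 11 crossings at w = -1): V = -t^(-1/2) - t^(1/2)
key observation: V(t) takes 2 values over 3 diagrams, fixing the grouping


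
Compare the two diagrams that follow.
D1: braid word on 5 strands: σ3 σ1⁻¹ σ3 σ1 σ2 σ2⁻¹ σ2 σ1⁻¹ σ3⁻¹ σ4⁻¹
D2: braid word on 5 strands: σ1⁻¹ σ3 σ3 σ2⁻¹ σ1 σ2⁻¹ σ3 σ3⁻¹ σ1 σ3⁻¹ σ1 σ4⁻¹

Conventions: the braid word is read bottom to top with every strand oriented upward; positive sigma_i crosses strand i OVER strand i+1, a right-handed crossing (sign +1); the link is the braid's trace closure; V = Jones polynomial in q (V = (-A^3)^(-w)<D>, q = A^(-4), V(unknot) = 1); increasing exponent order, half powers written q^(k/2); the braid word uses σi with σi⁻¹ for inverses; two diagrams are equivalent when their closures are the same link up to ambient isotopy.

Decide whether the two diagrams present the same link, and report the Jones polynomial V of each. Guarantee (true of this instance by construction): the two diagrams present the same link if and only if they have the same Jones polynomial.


same link: no
V(D1) = 1  [10 crossings, <D> = 1, w = 0]
D2 (bracket A^-8 - A^-4 + 1 - A^4 + A^8; 12 crossings at w = 0): V = q^-2 - q^-1 + 1 - q + q^2
note: comparing 2 Jones polynomials yields 2 groups


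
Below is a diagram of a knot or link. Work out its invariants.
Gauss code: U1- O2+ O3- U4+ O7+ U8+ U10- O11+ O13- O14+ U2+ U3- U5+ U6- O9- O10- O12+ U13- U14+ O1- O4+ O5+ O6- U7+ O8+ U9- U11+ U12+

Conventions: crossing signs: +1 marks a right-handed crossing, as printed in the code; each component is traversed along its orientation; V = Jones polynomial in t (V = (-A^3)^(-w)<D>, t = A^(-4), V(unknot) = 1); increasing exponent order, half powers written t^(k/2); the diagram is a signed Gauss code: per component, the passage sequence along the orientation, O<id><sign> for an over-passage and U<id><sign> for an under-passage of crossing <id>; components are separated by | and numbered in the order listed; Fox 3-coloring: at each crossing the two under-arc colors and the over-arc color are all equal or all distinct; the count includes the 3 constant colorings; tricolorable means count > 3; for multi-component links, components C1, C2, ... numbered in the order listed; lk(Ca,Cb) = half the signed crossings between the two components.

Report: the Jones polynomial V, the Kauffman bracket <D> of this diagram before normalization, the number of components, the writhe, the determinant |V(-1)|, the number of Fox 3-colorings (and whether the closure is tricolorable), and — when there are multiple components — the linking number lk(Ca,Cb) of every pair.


Jones polynomial: V(t) = t + t^3 - t^4
<D> = -A^-10 + A^-6 + A^2; writhe +2
components 1, writhe +2 (14 crossings)
3-colorings: 9 of 3^14, det 3 — tricolorable
note: w = +2 (over 14 crossings) is diagram-only; (-A^3)^(-2) removes it from V


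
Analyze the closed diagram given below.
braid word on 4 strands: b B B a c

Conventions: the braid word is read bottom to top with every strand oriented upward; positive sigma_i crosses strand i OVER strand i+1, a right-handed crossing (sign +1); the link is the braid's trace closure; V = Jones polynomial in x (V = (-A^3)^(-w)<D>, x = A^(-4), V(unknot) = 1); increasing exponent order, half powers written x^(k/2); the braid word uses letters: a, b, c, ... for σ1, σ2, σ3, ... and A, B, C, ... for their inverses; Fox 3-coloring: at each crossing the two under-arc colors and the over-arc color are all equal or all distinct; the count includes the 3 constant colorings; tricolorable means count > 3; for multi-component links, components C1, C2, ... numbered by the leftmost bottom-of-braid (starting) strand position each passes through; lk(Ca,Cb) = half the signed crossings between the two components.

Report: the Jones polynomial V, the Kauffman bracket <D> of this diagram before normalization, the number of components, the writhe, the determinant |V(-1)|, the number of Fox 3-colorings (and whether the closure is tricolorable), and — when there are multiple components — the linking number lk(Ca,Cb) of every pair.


V = 1
<D> = -A^3 (w = +1)
1 component over 5 crossings, w = +1
3 Fox colorings among 3^5, |V(-1)| = 1: not tricolorable
why: w = +1 (over 5 crossings) is diagram-only; (-A^3)^(-1) removes it from V


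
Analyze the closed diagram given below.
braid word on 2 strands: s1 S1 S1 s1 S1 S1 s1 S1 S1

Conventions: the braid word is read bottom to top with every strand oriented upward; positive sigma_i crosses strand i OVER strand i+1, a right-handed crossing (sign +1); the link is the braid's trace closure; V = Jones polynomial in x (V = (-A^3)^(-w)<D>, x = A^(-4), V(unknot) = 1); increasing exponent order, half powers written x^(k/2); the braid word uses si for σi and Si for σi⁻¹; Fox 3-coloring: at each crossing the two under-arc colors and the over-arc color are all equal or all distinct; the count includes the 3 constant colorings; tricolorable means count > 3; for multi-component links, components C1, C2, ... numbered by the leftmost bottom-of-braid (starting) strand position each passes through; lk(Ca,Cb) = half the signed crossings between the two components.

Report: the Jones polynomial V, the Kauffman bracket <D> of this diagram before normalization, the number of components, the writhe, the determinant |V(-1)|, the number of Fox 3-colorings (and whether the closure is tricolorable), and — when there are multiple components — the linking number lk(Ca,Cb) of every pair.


V = -x^-4 + x^-3 + x^-1
<D> = -A^-5 - A^3 + A^7 (w = -3)
1 component over 9 crossings, w = -3
9 Fox colorings among 3^9, |V(-1)| = 3: tricolorable
why: one generator, power 3: the (2,3) torus pattern


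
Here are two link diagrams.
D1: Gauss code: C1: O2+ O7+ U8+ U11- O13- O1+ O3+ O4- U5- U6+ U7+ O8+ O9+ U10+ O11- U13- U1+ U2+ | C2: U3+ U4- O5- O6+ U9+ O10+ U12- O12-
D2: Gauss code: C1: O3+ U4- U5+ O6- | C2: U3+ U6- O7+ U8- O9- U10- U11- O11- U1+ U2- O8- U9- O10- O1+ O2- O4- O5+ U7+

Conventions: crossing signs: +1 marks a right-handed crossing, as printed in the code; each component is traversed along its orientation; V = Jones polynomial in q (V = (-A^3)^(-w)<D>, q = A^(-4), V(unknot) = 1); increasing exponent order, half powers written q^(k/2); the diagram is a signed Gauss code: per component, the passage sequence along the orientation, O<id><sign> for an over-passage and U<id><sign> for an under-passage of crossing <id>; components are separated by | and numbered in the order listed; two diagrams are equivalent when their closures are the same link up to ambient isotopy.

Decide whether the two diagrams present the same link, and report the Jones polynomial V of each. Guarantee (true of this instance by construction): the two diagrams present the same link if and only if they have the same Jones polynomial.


equivalent: no
D1 (bracket A^-1 + A^7; 13 crossings at w = +3): V = -q^(1/2) - q^(5/2)
V(D2) = q^(-9/2) - q^(-5/2) - q^(-3/2) - q^(-1/2)  [11 crossings, <D> = A^-7 + A^-3 + A - A^9, w = -3]
observation: 2 classes among 2 diagrams; unequal V(q) rules out equality


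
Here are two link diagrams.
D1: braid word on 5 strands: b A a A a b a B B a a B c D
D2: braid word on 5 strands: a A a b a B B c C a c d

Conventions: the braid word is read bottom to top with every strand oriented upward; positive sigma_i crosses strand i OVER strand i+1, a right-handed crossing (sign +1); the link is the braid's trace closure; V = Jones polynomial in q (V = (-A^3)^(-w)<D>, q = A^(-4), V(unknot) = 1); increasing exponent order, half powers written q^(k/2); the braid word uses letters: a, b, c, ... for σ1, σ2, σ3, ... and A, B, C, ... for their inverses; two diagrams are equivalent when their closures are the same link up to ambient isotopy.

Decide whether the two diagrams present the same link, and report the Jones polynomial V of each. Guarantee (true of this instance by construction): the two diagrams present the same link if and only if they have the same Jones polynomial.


equivalent: yes
D1 (bracket A^6; 14 crossings at w = +2): V = 1
V(D2) = 1  (w +4, c 12, <D> = A^12)
key observation: from 14 to 12 crossings by R-moves: one link, two diagrams


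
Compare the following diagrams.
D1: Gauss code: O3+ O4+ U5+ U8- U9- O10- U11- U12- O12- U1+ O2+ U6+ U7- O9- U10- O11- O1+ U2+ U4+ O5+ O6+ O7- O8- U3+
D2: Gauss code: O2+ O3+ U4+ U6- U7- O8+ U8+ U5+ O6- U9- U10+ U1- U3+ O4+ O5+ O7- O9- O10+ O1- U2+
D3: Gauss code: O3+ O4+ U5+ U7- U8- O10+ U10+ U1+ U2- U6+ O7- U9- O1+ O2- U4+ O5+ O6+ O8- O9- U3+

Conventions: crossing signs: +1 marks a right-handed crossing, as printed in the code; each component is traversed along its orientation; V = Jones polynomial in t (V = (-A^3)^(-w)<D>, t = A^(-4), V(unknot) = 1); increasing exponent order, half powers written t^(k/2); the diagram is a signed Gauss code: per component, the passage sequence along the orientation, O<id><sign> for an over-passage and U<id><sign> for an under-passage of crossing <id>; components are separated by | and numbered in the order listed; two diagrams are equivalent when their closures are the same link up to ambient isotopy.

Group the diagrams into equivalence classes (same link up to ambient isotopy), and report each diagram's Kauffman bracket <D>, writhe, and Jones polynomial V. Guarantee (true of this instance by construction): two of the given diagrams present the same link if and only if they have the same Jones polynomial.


equivalence classes: {D1, D2, D3}
D1 (bracket 1; 12 crossings at w = 0): V = 1
D2 (bracket A^6; 10 crossings at w = +2): V = 1
V(D3) = 1  [10 crossings, <D> = A^6, w = +2]
key observation: one V(t) for all 3 diagrams — one class (guaranteed)


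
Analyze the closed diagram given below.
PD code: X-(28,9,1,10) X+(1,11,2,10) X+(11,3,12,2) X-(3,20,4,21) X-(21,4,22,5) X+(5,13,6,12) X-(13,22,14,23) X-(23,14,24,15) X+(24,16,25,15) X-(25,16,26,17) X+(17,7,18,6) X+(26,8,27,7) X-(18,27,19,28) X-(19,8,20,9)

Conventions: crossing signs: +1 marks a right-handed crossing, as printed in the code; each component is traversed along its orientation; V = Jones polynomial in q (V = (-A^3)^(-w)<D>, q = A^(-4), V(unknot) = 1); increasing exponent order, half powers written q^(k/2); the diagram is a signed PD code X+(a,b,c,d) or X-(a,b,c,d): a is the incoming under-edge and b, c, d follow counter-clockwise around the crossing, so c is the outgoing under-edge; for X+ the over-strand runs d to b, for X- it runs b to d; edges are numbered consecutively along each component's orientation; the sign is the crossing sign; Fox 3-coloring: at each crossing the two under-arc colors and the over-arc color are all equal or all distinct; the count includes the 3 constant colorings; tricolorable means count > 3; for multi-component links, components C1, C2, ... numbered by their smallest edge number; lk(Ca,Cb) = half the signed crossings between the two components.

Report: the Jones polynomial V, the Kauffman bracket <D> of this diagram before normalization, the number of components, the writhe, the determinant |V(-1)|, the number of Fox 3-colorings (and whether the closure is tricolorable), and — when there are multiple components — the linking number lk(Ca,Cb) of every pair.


V(q) = -q^-6 + 2q^-5 - 4q^-4 + 5q^-3 - 4q^-2 + 5q^-1 - 3 + 2q - q^2
bracket: -A^-14 + 2A^-10 - 3A^-6 + 5A^-2 - 4A^2 + 5A^6 - 4A^10 + 2A^14 - A^18, w = -2
1 component, writhe -2, over 14 crossings
det 27, colorings 9 of 3^14 — tricolorable
observation: the span of V is 8, forcing >= 8 crossings in any diagram


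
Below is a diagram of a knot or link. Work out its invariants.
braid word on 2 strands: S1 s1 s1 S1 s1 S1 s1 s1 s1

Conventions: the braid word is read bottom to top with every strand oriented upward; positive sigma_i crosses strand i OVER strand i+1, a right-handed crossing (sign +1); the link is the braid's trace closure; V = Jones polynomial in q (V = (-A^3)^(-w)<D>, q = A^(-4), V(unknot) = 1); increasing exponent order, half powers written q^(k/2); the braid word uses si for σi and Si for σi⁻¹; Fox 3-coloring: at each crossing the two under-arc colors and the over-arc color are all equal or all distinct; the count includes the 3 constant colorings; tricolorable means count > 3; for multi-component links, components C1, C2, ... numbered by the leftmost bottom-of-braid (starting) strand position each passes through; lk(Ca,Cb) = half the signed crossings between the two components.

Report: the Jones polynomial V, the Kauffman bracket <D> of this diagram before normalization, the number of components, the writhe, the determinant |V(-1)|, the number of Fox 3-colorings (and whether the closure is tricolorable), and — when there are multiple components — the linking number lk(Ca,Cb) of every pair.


V = q + q^3 - q^4
<D> = A^-7 - A^-3 - A^5 (w = +3)
1 component over 9 crossings, w = +3
9 Fox colorings among 3^9, |V(-1)| = 3: tricolorable
why: inverse pairs cancel, leaving σ1 σ1 σ1


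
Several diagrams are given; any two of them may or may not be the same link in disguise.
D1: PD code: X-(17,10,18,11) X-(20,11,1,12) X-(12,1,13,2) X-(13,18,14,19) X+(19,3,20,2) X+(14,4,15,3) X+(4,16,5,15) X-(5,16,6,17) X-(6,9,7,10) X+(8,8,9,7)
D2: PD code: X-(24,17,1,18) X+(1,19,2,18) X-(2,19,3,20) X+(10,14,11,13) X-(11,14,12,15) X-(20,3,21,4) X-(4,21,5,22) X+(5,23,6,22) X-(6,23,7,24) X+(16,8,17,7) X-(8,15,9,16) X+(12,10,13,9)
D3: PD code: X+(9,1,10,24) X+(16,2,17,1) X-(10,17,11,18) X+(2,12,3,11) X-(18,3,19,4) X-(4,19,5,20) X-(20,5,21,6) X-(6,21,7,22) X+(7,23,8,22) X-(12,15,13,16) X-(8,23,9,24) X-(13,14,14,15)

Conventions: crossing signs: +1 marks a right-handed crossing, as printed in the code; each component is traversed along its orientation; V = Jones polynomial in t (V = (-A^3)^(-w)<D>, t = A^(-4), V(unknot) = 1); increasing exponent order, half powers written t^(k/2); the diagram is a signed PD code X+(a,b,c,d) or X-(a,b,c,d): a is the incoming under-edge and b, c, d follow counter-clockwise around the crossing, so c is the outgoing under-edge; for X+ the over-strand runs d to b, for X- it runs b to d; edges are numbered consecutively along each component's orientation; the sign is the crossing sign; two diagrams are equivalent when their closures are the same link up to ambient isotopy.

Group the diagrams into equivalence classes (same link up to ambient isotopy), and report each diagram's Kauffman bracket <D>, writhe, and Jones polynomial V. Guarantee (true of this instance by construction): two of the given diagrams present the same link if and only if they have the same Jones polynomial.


equivalence classes: {D1} | {D2} | {D3}
D1 (bracket A^-6; 10 crossings at w = -2): V = 1
V(D2) = -t^-4 + t^-3 + t^-1  [12 crossings, <D> = A^-2 + A^6 - A^10, w = -2]
D3 (bracket A^-16 - A^-12 + 2A^-8 - 2A^-4 + 2 - 2A^4 + A^8; 12 crossings at w = -4): V = t^-5 - 2t^-4 + 2t^-3 - 2t^-2 + 2t^-1 - 1 + t
key observation: 3 classes among 3 diagrams; unequal V(t) rules out equality


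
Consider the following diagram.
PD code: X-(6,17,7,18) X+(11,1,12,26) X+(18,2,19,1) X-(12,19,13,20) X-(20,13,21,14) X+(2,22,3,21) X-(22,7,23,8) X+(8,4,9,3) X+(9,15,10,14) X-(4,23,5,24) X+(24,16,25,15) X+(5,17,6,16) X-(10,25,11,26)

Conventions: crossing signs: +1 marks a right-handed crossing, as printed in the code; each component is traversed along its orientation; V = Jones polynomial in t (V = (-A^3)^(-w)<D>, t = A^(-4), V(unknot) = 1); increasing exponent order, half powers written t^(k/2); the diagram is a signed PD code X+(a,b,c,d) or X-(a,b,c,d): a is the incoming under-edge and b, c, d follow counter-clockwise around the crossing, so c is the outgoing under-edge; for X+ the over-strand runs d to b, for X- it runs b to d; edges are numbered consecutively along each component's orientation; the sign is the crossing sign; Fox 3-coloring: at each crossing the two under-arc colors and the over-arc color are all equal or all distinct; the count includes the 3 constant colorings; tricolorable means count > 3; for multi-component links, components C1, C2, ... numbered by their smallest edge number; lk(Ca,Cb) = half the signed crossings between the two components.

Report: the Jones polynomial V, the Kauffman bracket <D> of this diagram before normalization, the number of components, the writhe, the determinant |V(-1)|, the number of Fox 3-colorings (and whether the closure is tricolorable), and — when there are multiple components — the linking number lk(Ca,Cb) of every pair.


V(t) = t^-2 - t^-1 + 2 - 2t + t^2 - t^3 + t^4
bracket: -A^-13 + A^-9 - A^-5 + 2A^-1 - 2A^3 + A^7 - A^11, w = +1
1 component, writhe +1, over 13 crossings
det 9, colorings 9 of 3^13 — tricolorable
observation: det 9 = |V(-1)|; divisible by 3, so tricolorable


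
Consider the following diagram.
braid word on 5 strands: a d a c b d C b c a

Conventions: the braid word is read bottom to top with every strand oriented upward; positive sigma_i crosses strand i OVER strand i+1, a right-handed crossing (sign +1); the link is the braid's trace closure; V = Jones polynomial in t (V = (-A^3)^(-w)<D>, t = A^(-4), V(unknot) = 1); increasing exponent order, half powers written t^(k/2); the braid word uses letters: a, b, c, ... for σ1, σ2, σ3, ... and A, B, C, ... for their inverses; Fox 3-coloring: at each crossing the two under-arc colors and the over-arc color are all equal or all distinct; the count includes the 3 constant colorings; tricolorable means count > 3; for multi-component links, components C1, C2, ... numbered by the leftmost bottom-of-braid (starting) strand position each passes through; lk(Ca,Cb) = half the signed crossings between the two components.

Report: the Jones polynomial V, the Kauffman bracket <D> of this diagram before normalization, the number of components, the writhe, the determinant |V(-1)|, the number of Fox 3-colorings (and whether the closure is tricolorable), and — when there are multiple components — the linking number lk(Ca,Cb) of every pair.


V(t) = t^2 - t^3 + 3t^4 - 3t^5 + 4t^6 - 4t^7 + 2t^8 - 2t^9 + t^10
bracket: A^-16 - 2A^-12 + 2A^-8 - 4A^-4 + 4 - 3A^4 + 3A^8 - A^12 + A^16, w = +8
1 component, writhe +8, over 10 crossings
det 21, colorings 9 of 3^10 — tricolorable
observation: |V(-1)| = 21: so tricolorable, since 3 divides 21


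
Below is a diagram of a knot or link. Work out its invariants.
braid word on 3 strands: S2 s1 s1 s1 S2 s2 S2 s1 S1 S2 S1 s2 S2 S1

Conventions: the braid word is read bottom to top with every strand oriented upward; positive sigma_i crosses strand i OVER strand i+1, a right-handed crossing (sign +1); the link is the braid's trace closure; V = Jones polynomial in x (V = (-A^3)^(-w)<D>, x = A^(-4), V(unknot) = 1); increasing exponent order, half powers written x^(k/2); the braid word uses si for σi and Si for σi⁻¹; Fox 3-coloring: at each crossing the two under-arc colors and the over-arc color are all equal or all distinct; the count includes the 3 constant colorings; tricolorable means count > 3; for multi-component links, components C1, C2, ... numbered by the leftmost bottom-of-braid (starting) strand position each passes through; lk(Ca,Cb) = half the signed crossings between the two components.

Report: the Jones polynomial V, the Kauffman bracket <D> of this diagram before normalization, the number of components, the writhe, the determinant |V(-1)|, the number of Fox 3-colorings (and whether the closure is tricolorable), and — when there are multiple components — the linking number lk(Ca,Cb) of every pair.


Jones polynomial: V(x) = -x^-5 + x^-4 - x^-3 + 2x^-2 - x^-1 + 2 - x
<D> = -A^-10 + 2A^-6 - A^-2 + 2A^2 - A^6 + A^10 - A^14; writhe -2
components 1, writhe -2 (14 crossings)
3-colorings: 9 of 3^14, det 9 — tricolorable
note: det 9 = |V(-1)|; divisible by 3, so tricolorable


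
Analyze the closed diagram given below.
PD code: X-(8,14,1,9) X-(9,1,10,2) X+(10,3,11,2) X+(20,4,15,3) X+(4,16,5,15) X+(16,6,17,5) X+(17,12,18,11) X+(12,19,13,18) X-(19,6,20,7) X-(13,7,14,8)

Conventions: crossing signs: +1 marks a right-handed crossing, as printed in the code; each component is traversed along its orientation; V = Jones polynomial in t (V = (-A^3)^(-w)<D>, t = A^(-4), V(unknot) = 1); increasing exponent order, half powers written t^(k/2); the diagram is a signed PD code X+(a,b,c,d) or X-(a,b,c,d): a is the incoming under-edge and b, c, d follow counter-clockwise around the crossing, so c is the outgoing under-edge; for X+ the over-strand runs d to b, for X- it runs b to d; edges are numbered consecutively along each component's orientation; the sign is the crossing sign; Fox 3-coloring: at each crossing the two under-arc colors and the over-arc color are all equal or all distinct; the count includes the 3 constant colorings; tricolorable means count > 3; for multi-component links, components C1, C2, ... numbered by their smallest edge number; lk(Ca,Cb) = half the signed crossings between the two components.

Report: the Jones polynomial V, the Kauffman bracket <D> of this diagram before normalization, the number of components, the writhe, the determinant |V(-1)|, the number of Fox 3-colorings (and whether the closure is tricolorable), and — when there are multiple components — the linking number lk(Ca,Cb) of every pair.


Jones polynomial: V(t) = t^-1 - 1 + 3t - t^2 + 3t^3 - 2t^4 + t^5
<D> = A^-14 - 2A^-10 + 3A^-6 - A^-2 + 3A^2 - A^6 + A^10; writhe +2
components 3, writhe +2 (10 crossings)
linking number lk(C1,C2) = -1
lk(C1,C3): +1
lk(C2,C3) = +1
3-colorings: 9 of 3^10, det 12 — tricolorable
note: span 6 respects span(V) <= c + mu - 1 = 12 for this 3-component diagram


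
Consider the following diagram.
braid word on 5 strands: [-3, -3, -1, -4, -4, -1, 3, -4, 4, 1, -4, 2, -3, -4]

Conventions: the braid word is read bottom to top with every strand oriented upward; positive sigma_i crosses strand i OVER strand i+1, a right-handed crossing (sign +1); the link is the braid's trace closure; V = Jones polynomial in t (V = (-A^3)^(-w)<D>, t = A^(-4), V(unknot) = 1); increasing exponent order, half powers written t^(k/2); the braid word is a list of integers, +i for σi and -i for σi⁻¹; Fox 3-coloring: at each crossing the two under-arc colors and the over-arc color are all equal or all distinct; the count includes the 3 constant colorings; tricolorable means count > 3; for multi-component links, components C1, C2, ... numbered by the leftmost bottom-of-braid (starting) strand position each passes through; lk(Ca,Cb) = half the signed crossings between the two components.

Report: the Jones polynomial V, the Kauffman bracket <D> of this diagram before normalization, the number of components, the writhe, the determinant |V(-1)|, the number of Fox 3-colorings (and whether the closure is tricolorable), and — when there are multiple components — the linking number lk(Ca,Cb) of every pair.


Jones polynomial: V(t) = t^-8 - 2t^-7 + t^-6 - 2t^-5 + 2t^-4 + t^-2
<D> = A^-10 + 2A^-2 - 2A^2 + A^6 - 2A^10 + A^14; writhe -6
components 1, writhe -6 (14 crossings)
3-colorings: 27 of 3^14, det 9 — tricolorable
note: w = -6 (over 14 crossings) is diagram-only; (-A^3)^(6) removes it from V
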